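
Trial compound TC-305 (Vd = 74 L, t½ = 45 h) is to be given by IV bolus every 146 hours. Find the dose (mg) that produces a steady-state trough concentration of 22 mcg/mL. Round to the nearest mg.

τ/t½ = 146/45 ≈ 3.2444, so f = (1/2)^(146/45) ≈ 0.105518.
Cmin,ss = (D/Vd)·f/(1−f), so D = Cmin,ss·Vd·(1−f)/f.
D = 22 × 74 × (1−f)/f ≈ 22 × 74 × 8.47706 ≈ 13800.65 mg.

13801 mg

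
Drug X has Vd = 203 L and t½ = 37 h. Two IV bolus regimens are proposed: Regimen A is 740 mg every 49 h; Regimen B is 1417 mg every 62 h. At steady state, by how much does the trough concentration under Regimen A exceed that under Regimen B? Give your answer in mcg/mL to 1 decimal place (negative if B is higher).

-0.8 mcg/mL

Regimen A: f = (1/2)^(49/37) ≈ 0.3993; Cmin,ss = (740/203)·f/(1−f) ≈ 2.423 mcg/mL.
Regimen B: f = (1/2)^(62/37) ≈ 0.3130; Cmin,ss = (1417/203)·f/(1−f) ≈ 3.180 mcg/mL.
Difference ≈ 2.423 − 3.180 ≈ -0.757 mcg/mL.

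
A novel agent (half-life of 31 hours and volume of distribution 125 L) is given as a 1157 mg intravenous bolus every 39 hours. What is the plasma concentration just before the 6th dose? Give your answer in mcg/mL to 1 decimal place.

f = (1/2)^(τ/t½) = (1/2)^(39/31) ≈ 0.4181.
C₀ = D/Vd = 1157/125 ≈ 9.256 mcg/mL.
Before the 6th dose, 5 doses have been given. Superposition: Cmin = C₀·(f + f² + … + f^5).
≈ 9.256 × (0.4181 + 0.1748 + 0.0731 + 0.0306 + 0.0128) ≈ 9.256 × 0.7094 ≈ 6.566 mcg/mL.

6.6 mcg/mL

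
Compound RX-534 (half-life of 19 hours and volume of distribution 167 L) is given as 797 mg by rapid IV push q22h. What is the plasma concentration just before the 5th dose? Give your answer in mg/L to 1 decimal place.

3.7 mg/L

f = (1/2)^(τ/t½) = (1/2)^(22/19) ≈ 0.4482.
C₀ = D/Vd = 797/167 ≈ 4.772 mg/L.
Before the 5th dose, 4 doses have been given. Superposition: Cmin = C₀·(f + f² + … + f^4).
≈ 4.772 × (0.4482 + 0.2009 + 0.0900 + 0.0404) ≈ 4.772 × 0.7795 ≈ 3.720 mg/L.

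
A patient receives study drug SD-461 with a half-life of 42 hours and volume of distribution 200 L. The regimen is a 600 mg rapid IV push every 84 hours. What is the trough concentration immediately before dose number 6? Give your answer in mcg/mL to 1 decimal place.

f = (1/2)^(τ/t½) = (1/2)^(84/42) ≈ 0.2500.
C₀ = D/Vd = 600/200 ≈ 3.000 mcg/mL.
Before the 6th dose, 5 doses have been given. Superposition: Cmin = C₀·(f + f² + … + f^5).
≈ 3.000 × (0.2500 + 0.0625 + 0.0156 + 0.0039 + 0.0010) ≈ 3.000 × 0.3330 ≈ 0.999 mcg/mL.

1.0 mcg/mL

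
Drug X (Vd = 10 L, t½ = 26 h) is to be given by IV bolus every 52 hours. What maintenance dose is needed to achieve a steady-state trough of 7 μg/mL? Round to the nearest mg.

τ/t½ = 52/26 ≈ 2, so f = (1/2)^(52/26) ≈ 0.250000.
Cmin,ss = (D/Vd)·f/(1−f), so D = Cmin,ss·Vd·(1−f)/f.
D = 7 × 10 × (1−f)/f ≈ 7 × 10 × 3.00000 ≈ 210.00 mg.

210 mg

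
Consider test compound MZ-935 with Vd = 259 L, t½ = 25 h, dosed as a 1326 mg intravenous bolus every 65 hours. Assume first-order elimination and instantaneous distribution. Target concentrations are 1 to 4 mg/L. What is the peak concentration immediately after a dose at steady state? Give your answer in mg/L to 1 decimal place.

6.1 mg/L

Over one 65-h interval, 65/25 ≈ 2.6 half-lives elapse, leaving f ≈ 0.1649 of each dose.
Accumulation ratio R = 1/(1 − f) ≈ 1/0.8351 ≈ 1.1975.
Each bolus raises the concentration by D/Vd = 1326/259 ≈ 5.120 mg/L.
Cmax,ss = C₀/(1 − f) ≈ 5.120/0.8351 ≈ 6.131 mg/L.
Peak 6.1 mg/L vs MTC 4 mg/L: exceeds toxic threshold.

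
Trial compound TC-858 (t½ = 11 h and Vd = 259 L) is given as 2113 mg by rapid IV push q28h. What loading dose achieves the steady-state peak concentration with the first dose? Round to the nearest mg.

2550 mg

f = (1/2)^(28/11) ≈ 0.171294; accumulation ratio R = 1/(1−f) ≈ 1.20670.
Loading dose to hit Cmax,ss on first dose: D_load = D_maint·R ≈ 2113 × 1.20670 ≈ 2549.76 mg.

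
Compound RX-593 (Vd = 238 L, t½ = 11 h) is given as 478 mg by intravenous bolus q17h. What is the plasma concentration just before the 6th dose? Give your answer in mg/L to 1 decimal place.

f = (1/2)^(τ/t½) = (1/2)^(17/11) ≈ 0.3426.
C₀ = D/Vd = 478/238 ≈ 2.008 mg/L.
Before the 6th dose, 5 doses have been given. Superposition: Cmin = C₀·(f + f² + … + f^5).
≈ 2.008 × (0.3426 + 0.1174 + 0.0402 + 0.0138 + 0.0047) ≈ 2.008 × 0.5187 ≈ 1.042 mg/L.

1.0 mg/L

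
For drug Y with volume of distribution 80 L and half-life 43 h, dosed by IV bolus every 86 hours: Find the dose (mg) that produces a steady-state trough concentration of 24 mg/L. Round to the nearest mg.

τ/t½ = 86/43 ≈ 2, so f = (1/2)^(86/43) ≈ 0.250000.
Cmin,ss = (D/Vd)·f/(1−f), so D = Cmin,ss·Vd·(1−f)/f.
D = 24 × 80 × (1−f)/f ≈ 24 × 80 × 3.00000 ≈ 5760.00 mg.

5760 mg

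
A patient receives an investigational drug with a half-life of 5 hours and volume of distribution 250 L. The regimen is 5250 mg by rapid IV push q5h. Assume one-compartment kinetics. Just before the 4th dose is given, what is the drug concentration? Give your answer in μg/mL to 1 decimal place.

f = (1/2)^(τ/t½) = (1/2)^(5/5) ≈ 0.5000.
C₀ = D/Vd = 5250/250 ≈ 21.000 μg/mL.
Before the 4th dose, 3 doses have been given. Superposition: Cmin = C₀·(f + f² + … + f^3).
≈ 21.000 × (0.5000 + 0.2500 + 0.1250) ≈ 21.000 × 0.8750 ≈ 18.375 μg/mL.

18.4 μg/mL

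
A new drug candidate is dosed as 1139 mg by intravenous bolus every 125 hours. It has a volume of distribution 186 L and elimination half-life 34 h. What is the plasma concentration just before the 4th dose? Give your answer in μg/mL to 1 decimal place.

f = (1/2)^(τ/t½) = (1/2)^(125/34) ≈ 0.0782.
C₀ = D/Vd = 1139/186 ≈ 6.124 μg/mL.
Before the 4th dose, 3 doses have been given. Superposition: Cmin = C₀·(f + f² + … + f^3).
≈ 6.124 × (0.0782 + 0.0061 + 0.0005) ≈ 6.124 × 0.0848 ≈ 0.519 μg/mL.

0.5 μg/mL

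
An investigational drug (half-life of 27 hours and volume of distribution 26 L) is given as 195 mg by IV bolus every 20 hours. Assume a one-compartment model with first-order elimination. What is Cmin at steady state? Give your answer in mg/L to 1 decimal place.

Over one 20-h interval, 20/27 ≈ 0.74074 half-lives elapse, leaving f ≈ 0.5984 of each dose.
At steady state, accumulation factor R = 1/(1 − e^(−kτ)) ≈ 2.4900.
Single-dose peak C₀ = D/Vd = 195/26 ≈ 7.500 mg/L.
Cmax,ss = C₀/(1 − f) ≈ 7.500/0.4016 ≈ 18.675 mg/L.
Steady-state trough Cmin,ss = Cmax,ss·f ≈ 18.675 × 0.5984 ≈ 11.175 mg/L.

11.2 mg/L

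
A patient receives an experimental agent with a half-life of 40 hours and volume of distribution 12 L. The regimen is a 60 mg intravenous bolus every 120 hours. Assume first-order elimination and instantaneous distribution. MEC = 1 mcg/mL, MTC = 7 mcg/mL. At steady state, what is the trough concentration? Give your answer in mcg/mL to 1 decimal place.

0.7 mcg/mL

τ = 120 h = 3 half-lives, so f = (1/2)^3 = 0.125.
Accumulation ratio R = 1/(1 − f) = 1/0.875 = 8/7.
Single-dose peak C₀ = D/Vd = 60/12 = 5 mcg/mL.
Steady-state peak Cmax,ss = C₀·R = 5 × 8/7 ≈ 5.714 mcg/mL.
Steady-state trough Cmin,ss = Cmax,ss·f ≈ 5.714 × 0.125 ≈ 0.714 mcg/mL.
Trough 0.7 mcg/mL vs MEC 1 mcg/mL: subtherapeutic.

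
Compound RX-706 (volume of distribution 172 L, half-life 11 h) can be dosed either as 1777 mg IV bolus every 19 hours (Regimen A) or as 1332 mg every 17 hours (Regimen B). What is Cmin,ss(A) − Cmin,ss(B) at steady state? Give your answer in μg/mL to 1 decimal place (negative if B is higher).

Regimen A: f = (1/2)^(19/11) ≈ 0.3020; Cmin,ss = (1777/172)·f/(1−f) ≈ 4.470 μg/mL.
Regimen B: f = (1/2)^(17/11) ≈ 0.3426; Cmin,ss = (1332/172)·f/(1−f) ≈ 4.036 μg/mL.
Difference ≈ 4.470 − 4.036 ≈ 0.434 μg/mL.

0.4 μg/mL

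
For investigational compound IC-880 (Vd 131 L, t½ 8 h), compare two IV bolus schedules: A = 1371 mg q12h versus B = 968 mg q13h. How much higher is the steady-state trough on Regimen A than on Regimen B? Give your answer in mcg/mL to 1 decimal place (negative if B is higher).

Regimen A: f = (1/2)^(12/8) ≈ 0.3536; Cmin,ss = (1371/131)·f/(1−f) ≈ 5.725 mcg/mL.
Regimen B: f = (1/2)^(13/8) ≈ 0.3242; Cmin,ss = (968/131)·f/(1−f) ≈ 3.545 mcg/mL.
Difference ≈ 5.725 − 3.545 ≈ 2.180 mcg/mL.

2.2 mcg/mL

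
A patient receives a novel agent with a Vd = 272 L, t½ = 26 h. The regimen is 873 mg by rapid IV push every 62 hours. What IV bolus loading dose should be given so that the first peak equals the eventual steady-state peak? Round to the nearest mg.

f = (1/2)^(62/26) ≈ 0.191496; accumulation ratio R = 1/(1−f) ≈ 1.23685.
Loading dose to hit Cmax,ss on first dose: D_load = D_maint·R ≈ 873 × 1.23685 ≈ 1079.77 mg.

1080 mg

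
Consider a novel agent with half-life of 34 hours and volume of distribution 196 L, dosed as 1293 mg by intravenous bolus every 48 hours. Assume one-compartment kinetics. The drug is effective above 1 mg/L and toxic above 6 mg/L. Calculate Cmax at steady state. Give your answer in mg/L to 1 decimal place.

10.6 mg/L

Over one 48-h interval, 48/34 ≈ 1.4118 half-lives elapse, leaving f ≈ 0.3759 of each dose.
Accumulation ratio R = 1/(1 − f) ≈ 1/0.6241 ≈ 1.6023.
Single-dose peak C₀ = D/Vd = 1293/196 ≈ 6.597 mg/L.
Steady-state peak Cmax,ss = C₀·R ≈ 6.597 × 1.6023 ≈ 10.570 mg/L.
Peak 10.6 mg/L vs MTC 6 mg/L: exceeds toxic threshold.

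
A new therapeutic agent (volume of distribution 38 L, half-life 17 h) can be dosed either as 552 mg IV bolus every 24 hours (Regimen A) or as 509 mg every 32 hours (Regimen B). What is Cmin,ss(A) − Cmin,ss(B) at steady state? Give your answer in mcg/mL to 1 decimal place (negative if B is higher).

Regimen A: f = (1/2)^(24/17) ≈ 0.3759; Cmin,ss = (552/38)·f/(1−f) ≈ 8.749 mcg/mL.
Regimen B: f = (1/2)^(32/17) ≈ 0.2712; Cmin,ss = (509/38)·f/(1−f) ≈ 4.984 mcg/mL.
Difference ≈ 8.749 − 4.984 ≈ 3.765 mcg/mL.

3.8 mcg/mL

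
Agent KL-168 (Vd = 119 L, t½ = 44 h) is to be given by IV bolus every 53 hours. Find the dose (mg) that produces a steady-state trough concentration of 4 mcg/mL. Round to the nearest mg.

621 mg

τ/t½ = 53/44 ≈ 1.2045, so f = (1/2)^(53/44) ≈ 0.433906.
Cmin,ss = (D/Vd)·f/(1−f), so D = Cmin,ss·Vd·(1−f)/f.
D = 4 × 119 × (1−f)/f ≈ 4 × 119 × 1.30465 ≈ 621.01 mg.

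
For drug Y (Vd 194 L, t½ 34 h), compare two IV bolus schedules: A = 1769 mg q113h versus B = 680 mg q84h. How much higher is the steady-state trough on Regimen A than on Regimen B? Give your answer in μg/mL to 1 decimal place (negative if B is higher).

0.2 μg/mL

Regimen A: f = (1/2)^(113/34) ≈ 0.0999; Cmin,ss = (1769/194)·f/(1−f) ≈ 1.012 μg/mL.
Regimen B: f = (1/2)^(84/34) ≈ 0.1804; Cmin,ss = (680/194)·f/(1−f) ≈ 0.772 μg/mL.
Difference ≈ 1.012 − 0.772 ≈ 0.240 μg/mL.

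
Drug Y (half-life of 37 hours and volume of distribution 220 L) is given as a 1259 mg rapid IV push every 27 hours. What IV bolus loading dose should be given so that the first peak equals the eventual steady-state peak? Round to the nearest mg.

3171 mg

f = (1/2)^(27/37) ≈ 0.603017; accumulation ratio R = 1/(1−f) ≈ 2.51900.
Loading dose to hit Cmax,ss on first dose: D_load = D_maint·R ≈ 1259 × 2.51900 ≈ 3171.42 mg.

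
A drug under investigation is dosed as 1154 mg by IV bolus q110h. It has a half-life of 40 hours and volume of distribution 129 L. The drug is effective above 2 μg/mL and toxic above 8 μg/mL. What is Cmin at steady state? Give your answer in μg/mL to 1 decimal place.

Over one 110-h interval, 110/40 ≈ 2.75 half-lives elapse, leaving f ≈ 0.1487 of each dose.
At steady state, accumulation factor R = 1/(1 − e^(−kτ)) ≈ 1.1747.
Each bolus raises the concentration by D/Vd = 1154/129 ≈ 8.946 μg/mL.
Cmax,ss = C₀/(1 − f) ≈ 8.946/0.8513 ≈ 10.509 μg/mL.
One interval later, Cmin,ss = Cmax,ss·e^(−kτ) ≈ 10.509 × 0.1487 ≈ 1.563 μg/mL.
Trough 1.6 μg/mL vs MEC 2 μg/mL: subtherapeutic.

1.6 μg/mL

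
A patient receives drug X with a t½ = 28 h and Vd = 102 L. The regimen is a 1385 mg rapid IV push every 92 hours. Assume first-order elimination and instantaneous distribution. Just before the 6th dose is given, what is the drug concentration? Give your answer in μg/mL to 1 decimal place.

1.6 μg/mL

f = (1/2)^(τ/t½) = (1/2)^(92/28) ≈ 0.1025.
C₀ = D/Vd = 1385/102 ≈ 13.578 μg/mL.
Before the 6th dose, 5 doses have been given. Superposition: Cmin = C₀·(f + f² + … + f^5).
≈ 13.578 × (0.1025 + 0.0105 + 0.0011 + 0.0001 + 0.0000) ≈ 13.578 × 0.1142 ≈ 1.551 μg/mL.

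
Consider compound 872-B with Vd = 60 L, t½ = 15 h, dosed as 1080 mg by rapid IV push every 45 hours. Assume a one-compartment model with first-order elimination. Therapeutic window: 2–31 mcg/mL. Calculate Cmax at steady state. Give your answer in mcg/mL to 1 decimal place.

The dosing interval is 3 half-lives, so f = 2^(−3) = 0.125.
Accumulation ratio R = 1/(1 − f) = 1/0.875 = 8/7.
Single-dose peak C₀ = D/Vd = 1080/60 = 18 mcg/mL.
Steady-state peak Cmax,ss = C₀·R = 18 × 8/7 ≈ 20.571 mcg/mL.
Peak 20.6 mcg/mL vs MTC 31 mcg/mL: below toxic threshold.

20.6 mcg/mL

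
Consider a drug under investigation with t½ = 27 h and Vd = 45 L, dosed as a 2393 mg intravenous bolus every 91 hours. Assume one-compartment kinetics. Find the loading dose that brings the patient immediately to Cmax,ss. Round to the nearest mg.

2649 mg

f = (1/2)^(91/27) ≈ 0.096698; accumulation ratio R = 1/(1−f) ≈ 1.10705.
Loading dose to hit Cmax,ss on first dose: D_load = D_maint·R ≈ 2393 × 1.10705 ≈ 2649.17 mg.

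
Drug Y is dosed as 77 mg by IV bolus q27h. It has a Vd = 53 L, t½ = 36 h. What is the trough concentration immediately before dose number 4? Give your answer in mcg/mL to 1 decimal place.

1.7 mcg/mL

f = (1/2)^(τ/t½) = (1/2)^(27/36) ≈ 0.5946.
C₀ = D/Vd = 77/53 ≈ 1.453 mcg/mL.
Before the 4th dose, 3 doses have been given. Superposition: Cmin = C₀·(f + f² + … + f^3).
≈ 1.453 × (0.5946 + 0.3535 + 0.2102) ≈ 1.453 × 1.1583 ≈ 1.683 mcg/mL.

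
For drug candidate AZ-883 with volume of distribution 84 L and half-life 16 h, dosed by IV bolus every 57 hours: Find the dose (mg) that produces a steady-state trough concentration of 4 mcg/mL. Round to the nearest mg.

3634 mg

τ/t½ = 57/16 ≈ 3.5625, so f = (1/2)^(57/16) ≈ 0.084641.
Cmin,ss = (D/Vd)·f/(1−f), so D = Cmin,ss·Vd·(1−f)/f.
D = 4 × 84 × (1−f)/f ≈ 4 × 84 × 10.81461 ≈ 3633.71 mg.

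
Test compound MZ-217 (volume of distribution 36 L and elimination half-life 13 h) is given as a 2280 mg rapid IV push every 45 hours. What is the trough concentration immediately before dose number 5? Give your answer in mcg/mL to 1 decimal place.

f = (1/2)^(τ/t½) = (1/2)^(45/13) ≈ 0.0908.
C₀ = D/Vd = 2280/36 ≈ 63.333 mcg/mL.
Before the 5th dose, 4 doses have been given. Superposition: Cmin = C₀·(f + f² + … + f^4).
≈ 63.333 × (0.0908 + 0.0082 + 0.0007 + 0.0001) ≈ 63.333 × 0.0998 ≈ 6.321 mcg/mL.

6.3 mcg/mL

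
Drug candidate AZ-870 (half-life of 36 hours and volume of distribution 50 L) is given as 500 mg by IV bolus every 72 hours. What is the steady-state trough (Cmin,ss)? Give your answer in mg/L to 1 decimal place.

The dosing interval is 2 half-lives, so f = 2^(−2) = 0.25.
Accumulation ratio R = 1/(1 − f) = 1/0.75 = 4/3.
Single-dose peak C₀ = D/Vd = 500/50 = 10 mg/L.
Steady-state peak Cmax,ss = C₀·R = 10 × 4/3 ≈ 13.333 mg/L.
Steady-state trough Cmin,ss = Cmax,ss·f ≈ 13.333 × 0.25 ≈ 3.333 mg/L.

3.3 mg/L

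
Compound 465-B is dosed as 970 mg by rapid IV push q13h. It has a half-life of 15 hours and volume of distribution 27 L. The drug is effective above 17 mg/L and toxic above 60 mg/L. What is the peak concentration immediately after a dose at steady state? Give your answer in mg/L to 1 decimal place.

Over one 13-h interval, 13/15 ≈ 0.86667 half-lives elapse, leaving f ≈ 0.5484 of each dose.
Accumulation ratio R = 1/(1 − f) ≈ 1/0.4516 ≈ 2.2143.
Single-dose peak C₀ = D/Vd = 970/27 ≈ 35.926 mg/L.
Steady-state peak Cmax,ss = C₀·R ≈ 35.926 × 2.2143 ≈ 79.551 mg/L.
Peak 79.6 mg/L vs MTC 60 mg/L: exceeds toxic threshold.

79.6 mg/L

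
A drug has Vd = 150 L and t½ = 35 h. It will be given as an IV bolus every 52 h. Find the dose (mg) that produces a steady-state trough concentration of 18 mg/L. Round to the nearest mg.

4862 mg

τ/t½ = 52/35 ≈ 1.4857, so f = (1/2)^(52/35) ≈ 0.357072.
Cmin,ss = (D/Vd)·f/(1−f), so D = Cmin,ss·Vd·(1−f)/f.
D = 18 × 150 × (1−f)/f ≈ 18 × 150 × 1.80056 ≈ 4861.51 mg.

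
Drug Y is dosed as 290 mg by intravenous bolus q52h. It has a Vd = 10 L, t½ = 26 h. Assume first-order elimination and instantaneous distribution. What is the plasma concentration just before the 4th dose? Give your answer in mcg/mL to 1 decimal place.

f = (1/2)^(τ/t½) = (1/2)^(52/26) ≈ 0.2500.
C₀ = D/Vd = 290/10 ≈ 29.000 mcg/mL.
Before the 4th dose, 3 doses have been given. Superposition: Cmin = C₀·(f + f² + … + f^3).
≈ 29.000 × (0.2500 + 0.0625 + 0.0156) ≈ 29.000 × 0.3281 ≈ 9.515 mcg/mL.

9.5 mcg/mL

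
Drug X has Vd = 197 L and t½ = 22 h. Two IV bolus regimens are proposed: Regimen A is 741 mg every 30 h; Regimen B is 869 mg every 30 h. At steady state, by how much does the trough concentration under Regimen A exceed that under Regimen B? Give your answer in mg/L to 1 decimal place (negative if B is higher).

Regimen A: f = (1/2)^(30/22) ≈ 0.3886; Cmin,ss = (741/197)·f/(1−f) ≈ 2.391 mg/L.
Regimen B: f = (1/2)^(30/22) ≈ 0.3886; Cmin,ss = (869/197)·f/(1−f) ≈ 2.804 mg/L.
Difference ≈ 2.391 − 2.804 ≈ -0.413 mg/L.

-0.4 mg/L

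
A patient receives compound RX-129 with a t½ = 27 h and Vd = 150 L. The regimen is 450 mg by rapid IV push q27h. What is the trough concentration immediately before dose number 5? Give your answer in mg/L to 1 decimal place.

f = (1/2)^(τ/t½) = (1/2)^(27/27) ≈ 0.5000.
C₀ = D/Vd = 450/150 ≈ 3.000 mg/L.
Before the 5th dose, 4 doses have been given. Superposition: Cmin = C₀·(f + f² + … + f^4).
≈ 3.000 × (0.5000 + 0.2500 + 0.1250 + 0.0625) ≈ 3.000 × 0.9375 ≈ 2.812 mg/L.

2.8 mg/L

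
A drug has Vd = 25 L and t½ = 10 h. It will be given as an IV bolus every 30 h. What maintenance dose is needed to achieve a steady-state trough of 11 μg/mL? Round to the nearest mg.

1925 mg

τ/t½ = 30/10 ≈ 3, so f = (1/2)^(30/10) ≈ 0.125000.
Cmin,ss = (D/Vd)·f/(1−f), so D = Cmin,ss·Vd·(1−f)/f.
D = 11 × 25 × (1−f)/f ≈ 11 × 25 × 7.00000 ≈ 1925.00 mg.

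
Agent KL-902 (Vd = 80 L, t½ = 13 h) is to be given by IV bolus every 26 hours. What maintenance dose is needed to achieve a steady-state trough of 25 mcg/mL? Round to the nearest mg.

6000 mg

τ/t½ = 26/13 ≈ 2, so f = (1/2)^(26/13) ≈ 0.250000.
Cmin,ss = (D/Vd)·f/(1−f), so D = Cmin,ss·Vd·(1−f)/f.
D = 25 × 80 × (1−f)/f ≈ 25 × 80 × 3.00000 ≈ 6000.00 mg.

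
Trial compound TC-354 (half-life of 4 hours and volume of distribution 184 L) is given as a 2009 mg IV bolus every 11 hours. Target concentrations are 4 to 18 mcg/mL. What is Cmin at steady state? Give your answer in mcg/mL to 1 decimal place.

1.9 mcg/mL

k = ln2/t½ = ln2/4 ≈ 0.173287 h⁻¹; fraction remaining f = e^(−kτ) = e^(−0.173287×11) ≈ 0.1487.
Accumulation ratio R = 1/(1 − f) ≈ 1/0.8513 ≈ 1.1747.
Single-dose peak C₀ = D/Vd = 2009/184 ≈ 10.918 mcg/mL.
Cmax,ss = C₀/(1 − f) ≈ 10.918/0.8513 ≈ 12.825 mcg/mL.
Steady-state trough Cmin,ss = Cmax,ss·f ≈ 12.825 × 0.1487 ≈ 1.907 mcg/mL.
Trough 1.9 mcg/mL vs MEC 4 mcg/mL: subtherapeutic.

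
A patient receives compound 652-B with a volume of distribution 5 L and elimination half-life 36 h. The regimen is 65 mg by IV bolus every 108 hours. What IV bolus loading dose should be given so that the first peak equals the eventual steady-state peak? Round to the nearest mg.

74 mg

f = (1/2)^(108/36) ≈ 0.125000; accumulation ratio R = 1/(1−f) ≈ 1.14286.
Loading dose to hit Cmax,ss on first dose: D_load = D_maint·R ≈ 65 × 1.14286 ≈ 74.29 mg.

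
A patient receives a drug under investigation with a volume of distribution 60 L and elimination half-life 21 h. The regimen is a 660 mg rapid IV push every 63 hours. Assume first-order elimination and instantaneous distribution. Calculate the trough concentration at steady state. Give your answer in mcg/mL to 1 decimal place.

τ = 63 h = 3 half-lives, so f = (1/2)^3 = 0.125.
Accumulation ratio R = 1/(1 − f) = 1/0.875 = 8/7.
Single-dose peak C₀ = D/Vd = 660/60 = 11 mcg/mL.
Steady-state peak Cmax,ss = C₀·R = 11 × 8/7 ≈ 12.571 mcg/mL.
Steady-state trough Cmin,ss = Cmax,ss·f ≈ 12.571 × 0.125 ≈ 1.571 mcg/mL.

1.6 mcg/mL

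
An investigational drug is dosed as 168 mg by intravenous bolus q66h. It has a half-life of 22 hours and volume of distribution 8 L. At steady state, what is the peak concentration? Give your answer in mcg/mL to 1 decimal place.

24.0 mcg/mL

The dosing interval is 3 half-lives, so f = 2^(−3) = 0.125.
Accumulation ratio R = 1/(1 − f) = 1/0.875 = 8/7.
Single-dose peak C₀ = D/Vd = 168/8 = 21 mcg/mL.
Steady-state peak Cmax,ss = C₀·R = 21 × 8/7 ≈ 24.000 mcg/mL.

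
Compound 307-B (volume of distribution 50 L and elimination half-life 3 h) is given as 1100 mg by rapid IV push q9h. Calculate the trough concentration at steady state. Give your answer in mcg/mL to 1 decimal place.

The dosing interval is 3 half-lives, so f = 2^(−3) = 0.125.
At steady state, R = 1/(1 − 0.125) = 8/7.
Single-dose peak C₀ = D/Vd = 1100/50 = 22 mcg/mL.
Steady-state peak Cmax,ss = C₀·R = 22 × 8/7 ≈ 25.143 mcg/mL.
Steady-state trough Cmin,ss = Cmax,ss·f ≈ 25.143 × 0.125 ≈ 3.143 mcg/mL.

3.1 mcg/mL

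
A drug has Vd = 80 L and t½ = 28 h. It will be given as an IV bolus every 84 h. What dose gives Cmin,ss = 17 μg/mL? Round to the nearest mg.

9520 mg

τ/t½ = 84/28 ≈ 3, so f = (1/2)^(84/28) ≈ 0.125000.
Cmin,ss = (D/Vd)·f/(1−f), so D = Cmin,ss·Vd·(1−f)/f.
D = 17 × 80 × (1−f)/f ≈ 17 × 80 × 7.00000 ≈ 9520.00 mg.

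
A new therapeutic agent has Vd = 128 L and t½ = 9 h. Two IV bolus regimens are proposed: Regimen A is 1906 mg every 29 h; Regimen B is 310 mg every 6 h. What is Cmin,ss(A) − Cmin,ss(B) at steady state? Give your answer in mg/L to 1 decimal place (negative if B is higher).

-2.3 mg/L

Regimen A: f = (1/2)^(29/9) ≈ 0.1072; Cmin,ss = (1906/128)·f/(1−f) ≈ 1.788 mg/L.
Regimen B: f = (1/2)^(6/9) ≈ 0.6300; Cmin,ss = (310/128)·f/(1−f) ≈ 4.124 mg/L.
Difference ≈ 1.788 − 4.124 ≈ -2.336 mg/L.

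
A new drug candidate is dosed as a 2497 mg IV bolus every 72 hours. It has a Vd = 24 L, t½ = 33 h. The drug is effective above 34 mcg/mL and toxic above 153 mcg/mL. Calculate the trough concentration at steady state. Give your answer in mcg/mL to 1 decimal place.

τ/t½ = 72/33 ≈ 2.1818, so fraction remaining f = (1/2)^(72/33) ≈ 0.2204.
Accumulation ratio R = 1/(1 − f) ≈ 1/0.7796 ≈ 1.2827.
Each bolus raises the concentration by D/Vd = 2497/24 ≈ 104.042 mcg/mL.
Steady-state peak Cmax,ss = C₀·R ≈ 104.042 × 1.2827 ≈ 133.455 mcg/mL.
Steady-state trough Cmin,ss = Cmax,ss·f ≈ 133.455 × 0.2204 ≈ 29.413 mcg/mL.
Trough 29.4 mcg/mL vs MEC 34 mcg/mL: subtherapeutic.

29.4 mcg/mL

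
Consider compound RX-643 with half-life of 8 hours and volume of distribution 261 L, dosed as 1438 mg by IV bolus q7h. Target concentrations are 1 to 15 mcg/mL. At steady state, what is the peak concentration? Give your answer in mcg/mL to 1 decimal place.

Over one 7-h interval, 7/8 ≈ 0.875 half-lives elapse, leaving f ≈ 0.5453 of each dose.
At steady state, accumulation factor R = 1/(1 − e^(−kτ)) ≈ 2.1993.
Single-dose peak C₀ = D/Vd = 1438/261 ≈ 5.510 mcg/mL.
Steady-state peak Cmax,ss = C₀·R ≈ 5.510 × 2.1993 ≈ 12.118 mcg/mL.
Peak 12.1 mcg/mL vs MTC 15 mcg/mL: below toxic threshold.

12.1 mcg/mL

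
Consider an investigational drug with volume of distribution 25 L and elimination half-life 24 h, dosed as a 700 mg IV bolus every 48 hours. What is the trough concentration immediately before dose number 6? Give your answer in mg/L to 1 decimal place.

f = (1/2)^(τ/t½) = (1/2)^(48/24) ≈ 0.2500.
C₀ = D/Vd = 700/25 ≈ 28.000 mg/L.
Before the 6th dose, 5 doses have been given. Superposition: Cmin = C₀·(f + f² + … + f^5).
≈ 28.000 × (0.2500 + 0.0625 + 0.0156 + 0.0039 + 0.0010) ≈ 28.000 × 0.3330 ≈ 9.324 mg/L.

9.3 mg/L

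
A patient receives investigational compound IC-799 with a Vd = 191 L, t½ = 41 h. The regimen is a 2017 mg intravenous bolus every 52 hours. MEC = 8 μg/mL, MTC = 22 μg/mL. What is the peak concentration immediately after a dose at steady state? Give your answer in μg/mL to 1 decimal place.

Over one 52-h interval, 52/41 ≈ 1.2683 half-lives elapse, leaving f ≈ 0.4152 of each dose.
Accumulation ratio R = 1/(1 − f) ≈ 1/0.5848 ≈ 1.7100.
Single-dose peak C₀ = D/Vd = 2017/191 ≈ 10.560 μg/mL.
Cmax,ss = C₀/(1 − f) ≈ 10.560/0.5848 ≈ 18.057 μg/mL.
Peak 18.1 μg/mL vs MTC 22 μg/mL: below toxic threshold.

18.1 μg/mL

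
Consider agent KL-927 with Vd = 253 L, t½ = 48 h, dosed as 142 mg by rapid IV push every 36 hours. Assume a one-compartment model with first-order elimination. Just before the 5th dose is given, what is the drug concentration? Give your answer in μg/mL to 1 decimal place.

0.7 μg/mL

f = (1/2)^(τ/t½) = (1/2)^(36/48) ≈ 0.5946.
C₀ = D/Vd = 142/253 ≈ 0.561 μg/mL.
Before the 5th dose, 4 doses have been given. Superposition: Cmin = C₀·(f + f² + … + f^4).
≈ 0.561 × (0.5946 + 0.3535 + 0.2102 + 0.1250) ≈ 0.561 × 1.2833 ≈ 0.720 μg/mL.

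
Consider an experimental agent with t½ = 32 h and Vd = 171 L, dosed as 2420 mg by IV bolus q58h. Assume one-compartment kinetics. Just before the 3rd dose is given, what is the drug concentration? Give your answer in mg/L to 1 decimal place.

5.2 mg/L

f = (1/2)^(τ/t½) = (1/2)^(58/32) ≈ 0.2847.
C₀ = D/Vd = 2420/171 ≈ 14.152 mg/L.
Before the 3rd dose, 2 doses have been given. Superposition: Cmin = C₀·(f + f²).
≈ 14.152 × (0.2847 + 0.0811) ≈ 14.152 × 0.3658 ≈ 5.177 mg/L.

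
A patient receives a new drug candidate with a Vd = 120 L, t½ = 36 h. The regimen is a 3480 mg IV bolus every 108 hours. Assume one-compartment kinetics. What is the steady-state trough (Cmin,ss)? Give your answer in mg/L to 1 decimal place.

4.1 mg/L

The dosing interval is 3 half-lives, so f = 2^(−3) = 0.125.
Accumulation ratio R = 1/(1 − f) = 1/0.875 = 8/7.
Single-dose peak C₀ = D/Vd = 3480/120 = 29 mg/L.
Steady-state peak Cmax,ss = C₀·R = 29 × 8/7 ≈ 33.143 mg/L.
Steady-state trough Cmin,ss = Cmax,ss·f ≈ 33.143 × 0.125 ≈ 4.143 mg/L.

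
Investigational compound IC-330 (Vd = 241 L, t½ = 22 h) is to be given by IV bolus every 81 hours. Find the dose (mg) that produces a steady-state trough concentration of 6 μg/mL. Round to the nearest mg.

17111 mg

τ/t½ = 81/22 ≈ 3.6818, so f = (1/2)^(81/22) ≈ 0.077922.
Cmin,ss = (D/Vd)·f/(1−f), so D = Cmin,ss·Vd·(1−f)/f.
D = 6 × 241 × (1−f)/f ≈ 6 × 241 × 11.83335 ≈ 17111.02 mg.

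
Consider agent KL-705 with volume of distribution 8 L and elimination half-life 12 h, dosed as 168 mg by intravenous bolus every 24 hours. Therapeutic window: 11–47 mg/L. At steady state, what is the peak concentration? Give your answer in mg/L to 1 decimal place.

The dosing interval is 2 half-lives, so f = 2^(−2) = 0.25.
Accumulation ratio R = 1/(1 − f) = 1/0.75 = 4/3.
Single-dose peak C₀ = D/Vd = 168/8 = 21 mg/L.
Steady-state peak Cmax,ss = C₀·R = 21 × 4/3 ≈ 28.000 mg/L.
Peak 28.0 mg/L vs MTC 47 mg/L: below toxic threshold.

28.0 mg/L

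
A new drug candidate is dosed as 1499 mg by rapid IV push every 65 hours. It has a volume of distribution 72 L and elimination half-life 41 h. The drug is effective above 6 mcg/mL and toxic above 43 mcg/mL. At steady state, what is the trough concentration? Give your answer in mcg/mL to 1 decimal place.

10.4 mcg/mL

τ/t½ = 65/41 ≈ 1.5854, so fraction remaining f = (1/2)^(65/41) ≈ 0.3332.
Accumulation ratio R = 1/(1 − f) ≈ 1/0.6668 ≈ 1.4997.
Each bolus raises the concentration by D/Vd = 1499/72 ≈ 20.819 mcg/mL.
Steady-state peak Cmax,ss = C₀·R ≈ 20.819 × 1.4997 ≈ 31.222 mcg/mL.
Steady-state trough Cmin,ss = Cmax,ss·f ≈ 31.222 × 0.3332 ≈ 10.403 mcg/mL.
Trough 10.4 mcg/mL vs MEC 6 mcg/mL: adequate.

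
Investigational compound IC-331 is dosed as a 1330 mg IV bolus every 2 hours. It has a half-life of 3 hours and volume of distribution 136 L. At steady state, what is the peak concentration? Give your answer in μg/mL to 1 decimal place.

τ/t½ = 2/3 ≈ 0.66667, so fraction remaining f = (1/2)^(2/3) ≈ 0.6300.
At steady state, accumulation factor R = 1/(1 − e^(−kτ)) ≈ 2.7027.
Each bolus raises the concentration by D/Vd = 1330/136 ≈ 9.779 μg/mL.
Cmax,ss = C₀/(1 − f) ≈ 9.779/0.3700 ≈ 26.430 μg/mL.

26.4 μg/mL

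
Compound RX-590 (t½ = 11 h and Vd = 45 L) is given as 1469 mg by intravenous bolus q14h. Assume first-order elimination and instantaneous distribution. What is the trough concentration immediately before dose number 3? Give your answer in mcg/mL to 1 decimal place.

19.1 mcg/mL

f = (1/2)^(τ/t½) = (1/2)^(14/11) ≈ 0.4139.
C₀ = D/Vd = 1469/45 ≈ 32.644 mcg/mL.
Before the 3rd dose, 2 doses have been given. Superposition: Cmin = C₀·(f + f²).
≈ 32.644 × (0.4139 + 0.1713) ≈ 32.644 × 0.5852 ≈ 19.103 mcg/mL.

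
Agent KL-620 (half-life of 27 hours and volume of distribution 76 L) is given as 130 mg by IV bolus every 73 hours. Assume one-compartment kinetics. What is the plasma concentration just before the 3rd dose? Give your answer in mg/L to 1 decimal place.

0.3 mg/L

f = (1/2)^(τ/t½) = (1/2)^(73/27) ≈ 0.1535.
C₀ = D/Vd = 130/76 ≈ 1.711 mg/L.
Before the 3rd dose, 2 doses have been given. Superposition: Cmin = C₀·(f + f²).
≈ 1.711 × (0.1535 + 0.0236) ≈ 1.711 × 0.1771 ≈ 0.303 mg/L.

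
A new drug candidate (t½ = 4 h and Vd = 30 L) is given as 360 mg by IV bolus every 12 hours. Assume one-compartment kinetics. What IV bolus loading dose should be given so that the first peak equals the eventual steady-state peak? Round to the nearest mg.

411 mg

f = (1/2)^(12/4) ≈ 0.125000; accumulation ratio R = 1/(1−f) ≈ 1.14286.
Loading dose to hit Cmax,ss on first dose: D_load = D_maint·R ≈ 360 × 1.14286 ≈ 411.43 mg.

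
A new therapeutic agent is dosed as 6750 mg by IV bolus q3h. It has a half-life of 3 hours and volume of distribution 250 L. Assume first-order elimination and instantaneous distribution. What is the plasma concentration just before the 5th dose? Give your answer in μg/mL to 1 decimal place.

f = (1/2)^(τ/t½) = (1/2)^(3/3) ≈ 0.5000.
C₀ = D/Vd = 6750/250 ≈ 27.000 μg/mL.
Before the 5th dose, 4 doses have been given. Superposition: Cmin = C₀·(f + f² + … + f^4).
≈ 27.000 × (0.5000 + 0.2500 + 0.1250 + 0.0625) ≈ 27.000 × 0.9375 ≈ 25.312 μg/mL.

25.3 μg/mL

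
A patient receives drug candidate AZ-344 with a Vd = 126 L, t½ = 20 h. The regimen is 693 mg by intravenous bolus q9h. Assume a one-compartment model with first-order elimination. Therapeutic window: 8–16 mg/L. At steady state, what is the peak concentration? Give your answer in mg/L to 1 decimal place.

20.5 mg/L

k = ln2/t½ = ln2/20 ≈ 0.034657 h⁻¹; fraction remaining f = e^(−kτ) = e^(−0.034657×9) ≈ 0.7320.
At steady state, accumulation factor R = 1/(1 − e^(−kτ)) ≈ 3.7313.
Each bolus raises the concentration by D/Vd = 693/126 ≈ 5.500 mg/L.
Cmax,ss = C₀/(1 − f) ≈ 5.500/0.2680 ≈ 20.522 mg/L.
Peak 20.5 mg/L vs MTC 16 mg/L: exceeds toxic threshold.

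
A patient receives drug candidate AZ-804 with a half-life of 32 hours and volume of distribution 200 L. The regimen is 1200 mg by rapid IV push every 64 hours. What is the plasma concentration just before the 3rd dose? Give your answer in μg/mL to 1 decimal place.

f = (1/2)^(τ/t½) = (1/2)^(64/32) ≈ 0.2500.
C₀ = D/Vd = 1200/200 ≈ 6.000 μg/mL.
Before the 3rd dose, 2 doses have been given. Superposition: Cmin = C₀·(f + f²).
≈ 6.000 × (0.2500 + 0.0625) ≈ 6.000 × 0.3125 ≈ 1.875 μg/mL.

1.9 μg/mL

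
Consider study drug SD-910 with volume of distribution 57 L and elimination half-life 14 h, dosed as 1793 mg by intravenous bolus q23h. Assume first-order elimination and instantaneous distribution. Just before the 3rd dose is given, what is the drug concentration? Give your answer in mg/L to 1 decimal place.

13.3 mg/L

f = (1/2)^(τ/t½) = (1/2)^(23/14) ≈ 0.3202.
C₀ = D/Vd = 1793/57 ≈ 31.456 mg/L.
Before the 3rd dose, 2 doses have been given. Superposition: Cmin = C₀·(f + f²).
≈ 31.456 × (0.3202 + 0.1025) ≈ 31.456 × 0.4227 ≈ 13.296 mg/L.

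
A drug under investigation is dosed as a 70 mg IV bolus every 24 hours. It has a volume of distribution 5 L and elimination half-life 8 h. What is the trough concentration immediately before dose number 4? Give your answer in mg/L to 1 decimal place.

2.0 mg/L

f = (1/2)^(τ/t½) = (1/2)^(24/8) ≈ 0.1250.
C₀ = D/Vd = 70/5 ≈ 14.000 mg/L.
Before the 4th dose, 3 doses have been given. Superposition: Cmin = C₀·(f + f² + … + f^3).
≈ 14.000 × (0.1250 + 0.0156 + 0.0020) ≈ 14.000 × 0.1426 ≈ 1.996 mg/L.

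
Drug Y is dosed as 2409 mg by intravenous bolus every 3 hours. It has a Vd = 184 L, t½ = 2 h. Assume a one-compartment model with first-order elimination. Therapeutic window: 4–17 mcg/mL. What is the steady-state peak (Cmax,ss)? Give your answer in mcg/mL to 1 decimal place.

τ/t½ = 3/2 ≈ 1.5, so fraction remaining f = (1/2)^(3/2) ≈ 0.3536.
Accumulation ratio R = 1/(1 − f) ≈ 1/0.6464 ≈ 1.5470.
Each bolus raises the concentration by D/Vd = 2409/184 ≈ 13.092 mcg/mL.
Cmax,ss = C₀/(1 − f) ≈ 13.092/0.6464 ≈ 20.254 mcg/mL.
Peak 20.3 mcg/mL vs MTC 17 mcg/mL: exceeds toxic threshold.

20.3 mcg/mL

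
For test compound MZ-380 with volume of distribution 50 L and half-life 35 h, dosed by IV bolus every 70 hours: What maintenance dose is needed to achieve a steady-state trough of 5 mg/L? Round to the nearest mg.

750 mg

τ/t½ = 70/35 ≈ 2, so f = (1/2)^(70/35) ≈ 0.250000.
Cmin,ss = (D/Vd)·f/(1−f), so D = Cmin,ss·Vd·(1−f)/f.
D = 5 × 50 × (1−f)/f ≈ 5 × 50 × 3.00000 ≈ 750.00 mg.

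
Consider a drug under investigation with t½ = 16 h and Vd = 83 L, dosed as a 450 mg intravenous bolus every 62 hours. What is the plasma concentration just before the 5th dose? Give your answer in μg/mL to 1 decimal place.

0.4 μg/mL

f = (1/2)^(τ/t½) = (1/2)^(62/16) ≈ 0.0682.
C₀ = D/Vd = 450/83 ≈ 5.422 μg/mL.
Before the 5th dose, 4 doses have been given. Superposition: Cmin = C₀·(f + f² + … + f^4).
≈ 5.422 × (0.0682 + 0.0047 + 0.0003 + 0.0000) ≈ 5.422 × 0.0732 ≈ 0.397 μg/mL.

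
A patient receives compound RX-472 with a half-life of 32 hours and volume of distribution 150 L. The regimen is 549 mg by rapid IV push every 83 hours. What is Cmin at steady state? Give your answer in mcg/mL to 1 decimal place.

τ/t½ = 83/32 ≈ 2.5938, so fraction remaining f = (1/2)^(83/32) ≈ 0.1657.
At steady state, accumulation factor R = 1/(1 − e^(−kτ)) ≈ 1.1986.
Each bolus raises the concentration by D/Vd = 549/150 ≈ 3.660 mcg/mL.
Steady-state peak Cmax,ss = C₀·R ≈ 3.660 × 1.1986 ≈ 4.387 mcg/mL.
Steady-state trough Cmin,ss = Cmax,ss·f ≈ 4.387 × 0.1657 ≈ 0.727 mcg/mL.

0.7 mcg/mL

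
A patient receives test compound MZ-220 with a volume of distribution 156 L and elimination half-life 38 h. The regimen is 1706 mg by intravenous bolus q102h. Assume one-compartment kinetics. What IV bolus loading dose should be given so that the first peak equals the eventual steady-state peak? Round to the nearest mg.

2020 mg

f = (1/2)^(102/38) ≈ 0.155587; accumulation ratio R = 1/(1−f) ≈ 1.18425.
Loading dose to hit Cmax,ss on first dose: D_load = D_maint·R ≈ 1706 × 1.18425 ≈ 2020.33 mg.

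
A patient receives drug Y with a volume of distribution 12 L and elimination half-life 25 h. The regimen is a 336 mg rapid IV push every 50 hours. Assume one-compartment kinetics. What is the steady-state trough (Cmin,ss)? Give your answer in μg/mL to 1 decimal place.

τ = 50 h = 2 half-lives, so f = (1/2)^2 = 0.25.
At steady state, R = 1/(1 − 0.25) = 4/3.
Single-dose peak C₀ = D/Vd = 336/12 = 28 μg/mL.
Steady-state peak Cmax,ss = C₀·R = 28 × 4/3 ≈ 37.333 μg/mL.
Steady-state trough Cmin,ss = Cmax,ss·f ≈ 37.333 × 0.25 ≈ 9.333 μg/mL.

9.3 μg/mL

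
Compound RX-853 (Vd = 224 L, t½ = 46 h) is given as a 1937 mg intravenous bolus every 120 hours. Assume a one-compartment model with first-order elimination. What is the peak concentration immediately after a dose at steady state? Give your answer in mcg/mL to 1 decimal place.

10.3 mcg/mL

Over one 120-h interval, 120/46 ≈ 2.6087 half-lives elapse, leaving f ≈ 0.1639 of each dose.
At steady state, accumulation factor R = 1/(1 − e^(−kτ)) ≈ 1.1960.
Single-dose peak C₀ = D/Vd = 1937/224 ≈ 8.647 mcg/mL.
Steady-state peak Cmax,ss = C₀·R ≈ 8.647 × 1.1960 ≈ 10.342 mcg/mL.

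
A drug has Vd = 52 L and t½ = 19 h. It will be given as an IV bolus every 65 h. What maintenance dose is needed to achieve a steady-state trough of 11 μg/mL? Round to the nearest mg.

5555 mg

τ/t½ = 65/19 ≈ 3.4211, so f = (1/2)^(65/19) ≈ 0.093360.
Cmin,ss = (D/Vd)·f/(1−f), so D = Cmin,ss·Vd·(1−f)/f.
D = 11 × 52 × (1−f)/f ≈ 11 × 52 × 9.71123 ≈ 5554.82 mg.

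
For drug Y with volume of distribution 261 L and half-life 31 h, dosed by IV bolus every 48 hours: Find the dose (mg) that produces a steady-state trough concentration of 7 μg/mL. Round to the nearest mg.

3517 mg

τ/t½ = 48/31 ≈ 1.5484, so f = (1/2)^(48/31) ≈ 0.341892.
Cmin,ss = (D/Vd)·f/(1−f), so D = Cmin,ss·Vd·(1−f)/f.
D = 7 × 261 × (1−f)/f ≈ 7 × 261 × 1.92490 ≈ 3516.79 mg.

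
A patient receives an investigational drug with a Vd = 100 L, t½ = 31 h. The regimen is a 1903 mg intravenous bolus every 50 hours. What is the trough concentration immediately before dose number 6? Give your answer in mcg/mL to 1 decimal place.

f = (1/2)^(τ/t½) = (1/2)^(50/31) ≈ 0.3269.
C₀ = D/Vd = 1903/100 ≈ 19.030 mcg/mL.
Before the 6th dose, 5 doses have been given. Superposition: Cmin = C₀·(f + f² + … + f^5).
≈ 19.030 × (0.3269 + 0.1069 + 0.0349 + 0.0114 + 0.0037) ≈ 19.030 × 0.4838 ≈ 9.207 mcg/mL.

9.2 mcg/mL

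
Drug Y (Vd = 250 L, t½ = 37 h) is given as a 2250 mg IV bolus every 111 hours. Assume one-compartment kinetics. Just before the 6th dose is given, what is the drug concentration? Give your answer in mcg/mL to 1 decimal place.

f = (1/2)^(τ/t½) = (1/2)^(111/37) ≈ 0.1250.
C₀ = D/Vd = 2250/250 ≈ 9.000 mcg/mL.
Before the 6th dose, 5 doses have been given. Superposition: Cmin = C₀·(f + f² + … + f^5).
≈ 9.000 × (0.1250 + 0.0156 + 0.0020 + 0.0002 + 0.0000) ≈ 9.000 × 0.1428 ≈ 1.285 mcg/mL.

1.3 mcg/mL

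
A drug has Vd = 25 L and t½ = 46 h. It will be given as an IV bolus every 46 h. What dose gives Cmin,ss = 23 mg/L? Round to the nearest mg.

τ/t½ = 46/46 ≈ 1, so f = (1/2)^(46/46) ≈ 0.500000.
Cmin,ss = (D/Vd)·f/(1−f), so D = Cmin,ss·Vd·(1−f)/f.
D = 23 × 25 × (1−f)/f ≈ 23 × 25 × 1.00000 ≈ 575.00 mg.

575 mg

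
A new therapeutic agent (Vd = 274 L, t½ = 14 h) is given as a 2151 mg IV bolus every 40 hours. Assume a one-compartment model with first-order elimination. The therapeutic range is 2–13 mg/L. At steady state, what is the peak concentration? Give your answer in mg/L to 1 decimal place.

k = ln2/t½ = ln2/14 ≈ 0.049511 h⁻¹; fraction remaining f = e^(−kτ) = e^(−0.049511×40) ≈ 0.1380.
Accumulation ratio R = 1/(1 − f) ≈ 1/0.8620 ≈ 1.1601.
Each bolus raises the concentration by D/Vd = 2151/274 ≈ 7.850 mg/L.
Cmax,ss = C₀/(1 − f) ≈ 7.850/0.8620 ≈ 9.107 mg/L.
Peak 9.1 mg/L vs MTC 13 mg/L: below toxic threshold.

9.1 mg/L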